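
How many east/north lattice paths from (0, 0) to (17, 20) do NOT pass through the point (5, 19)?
Number of paths = 15904816158

Total paths from (0, 0) to (17, 20): C(37, 17) = 15905368710. Paths through (5, 19): (paths (0, 0) → (5, 19)) × (paths (5, 19) → (17, 20)) = C(24, 5) · C(13, 12) = 42504 · 13 = 552552. Avoidance count = 15905368710 − 552552 = 15904816158.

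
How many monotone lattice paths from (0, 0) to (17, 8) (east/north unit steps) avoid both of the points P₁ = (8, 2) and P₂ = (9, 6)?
Number of paths = 641250

Inclusion–exclusion. Total paths: C(25, 17) = 1081575. Through P₁: C(10, 8)·C(15, 9) = 225225. Through P₂: C(15, 9)·C(10, 8) = 225225. Since P₁ is strictly southwest of P₂, a monotone path through both must visit P₁ then P₂; paths through both = C(10, 8)·C(5, 1)·C(10, 8) = 10125. Avoid both = 1081575 − 225225 − 225225 + 10125 = 641250.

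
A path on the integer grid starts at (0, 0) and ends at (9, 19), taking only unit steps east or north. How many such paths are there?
Number of paths = 6906900

A monotone lattice path from (0, 0) to (9, 19) consists of 9 east steps and 19 north steps in some order, so it is determined by which 9 of the 28 steps are east. The count is C(28, 9) = 6906900.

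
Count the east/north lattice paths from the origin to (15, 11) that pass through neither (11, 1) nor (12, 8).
Number of paths = 5196668

Inclusion–exclusion. Total paths: C(26, 15) = 7726160. Through P₁: C(12, 11)·C(14, 4) = 12012. Through P₂: C(20, 12)·C(6, 3) = 2519400. Since P₁ is strictly southwest of P₂, a monotone path through both must visit P₁ then P₂; paths through both = C(12, 11)·C(8, 1)·C(6, 3) = 1920. Avoid both = 7726160 − 12012 − 2519400 + 1920 = 5196668.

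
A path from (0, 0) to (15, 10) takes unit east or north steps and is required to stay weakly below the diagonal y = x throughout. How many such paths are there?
Number of paths = 1225785

By the reflection principle (André's argument), the number of monotone paths to (15, 10) with n ≤ m that never go above y = x is C(25, 15) − C(25, 16) = 3268760 − 2042975 = 1225785.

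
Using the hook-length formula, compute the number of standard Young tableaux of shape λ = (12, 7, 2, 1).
# SYT of shape (12, 7, 2, 1) = 38201856

Hook-length formula: f^λ = n! / Π hook(c), product over all cells c of the Young diagram. For λ = (12, 7, 2, 1), n = 22 boxes. Hook lengths by row (left-to-right, top-to-bottom): [15, 13, 11, 10, 9, 8, 7, 5, 4, 3, 2, 1]; [9, 7, 5, 4, 3, 2, 1]; [3, 1]; [1]. Product of hooks = 29422673280000. So f^λ = 22! / 29422673280000 = 1124000727777607680000 / 29422673280000 = 38201856.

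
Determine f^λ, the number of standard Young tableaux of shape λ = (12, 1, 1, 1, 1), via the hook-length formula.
# SYT of shape (12, 1, 1, 1, 1) = 1365

Hook-length formula: f^λ = n! / Π hook(c), product over all cells c of the Young diagram. For λ = (12, 1, 1, 1, 1), n = 16 boxes. Hook lengths by row (left-to-right, top-to-bottom): [16, 11, 10, 9, 8, 7, 6, 5, 4, 3, 2, 1]; [4]; [3]; [2]; [1]. Product of hooks = 15328051200. So f^λ = 16! / 15328051200 = 20922789888000 / 15328051200 = 1365.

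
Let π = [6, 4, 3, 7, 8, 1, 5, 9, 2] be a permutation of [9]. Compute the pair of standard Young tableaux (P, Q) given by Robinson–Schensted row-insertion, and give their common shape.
P = [1, 2, 8, 9] / [3, 5] / [4, 7] / [6];  Q = [1, 4, 5, 8] / [2, 7] / [3, 9] / [6];  common shape = (4, 2, 2, 1)

Row-insert the values π_1, π_2, … into P one at a time, bumping the leftmost entry strictly greater than the inserted value down to the next row. The recording tableau Q records, in position (i, j), the step at which that cell was added to P.
  Insert 6 (step 1): P = [6];  Q = [1]
  Insert 4 (step 2): P = [4] / [6];  Q = [1] / [2]
  Insert 3 (step 3): P = [3] / [4] / [6];  Q = [1] / [2] / [3]
  Insert 7 (step 4): P = [3, 7] / [4] / [6];  Q = [1, 4] / [2] / [3]
  Insert 8 (step 5): P = [3, 7, 8] / [4] / [6];  Q = [1, 4, 5] / [2] / [3]
  Insert 1 (step 6): P = [1, 7, 8] / [3] / [4] / [6];  Q = [1, 4, 5] / [2] / [3] / [6]
  Insert 5 (step 7): P = [1, 5, 8] / [3, 7] / [4] / [6];  Q = [1, 4, 5] / [2, 7] / [3] / [6]
  Insert 9 (step 8): P = [1, 5, 8, 9] / [3, 7] / [4] / [6];  Q = [1, 4, 5, 8] / [2, 7] / [3] / [6]
  Insert 2 (step 9): P = [1, 2, 8, 9] / [3, 5] / [4, 7] / [6];  Q = [1, 4, 5, 8] / [2, 7] / [3, 9] / [6]
Final shape: (4, 2, 2, 1).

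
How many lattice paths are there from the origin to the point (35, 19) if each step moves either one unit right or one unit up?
Number of paths = 183649923622620

A monotone lattice path from (0, 0) to (35, 19) consists of 35 east steps and 19 north steps in some order, so it is determined by which 35 of the 54 steps are east. The count is C(54, 35) = 183649923622620.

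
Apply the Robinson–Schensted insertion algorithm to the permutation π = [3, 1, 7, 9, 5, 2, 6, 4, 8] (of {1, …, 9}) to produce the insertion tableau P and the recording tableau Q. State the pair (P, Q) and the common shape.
P = [1, 2, 4, 8] / [3, 5, 6] / [7, 9];  Q = [1, 3, 4, 9] / [2, 5, 7] / [6, 8];  common shape = (4, 3, 2)

Row-insert the values π_1, π_2, … into P one at a time, bumping the leftmost entry strictly greater than the inserted value down to the next row. The recording tableau Q records, in position (i, j), the step at which that cell was added to P.
  Insert 3 (step 1): P = [3];  Q = [1]
  Insert 1 (step 2): P = [1] / [3];  Q = [1] / [2]
  Insert 7 (step 3): P = [1, 7] / [3];  Q = [1, 3] / [2]
  Insert 9 (step 4): P = [1, 7, 9] / [3];  Q = [1, 3, 4] / [2]
  Insert 5 (step 5): P = [1, 5, 9] / [3, 7];  Q = [1, 3, 4] / [2, 5]
  Insert 2 (step 6): P = [1, 2, 9] / [3, 5] / [7];  Q = [1, 3, 4] / [2, 5] / [6]
  Insert 6 (step 7): P = [1, 2, 6] / [3, 5, 9] / [7];  Q = [1, 3, 4] / [2, 5, 7] / [6]
  Insert 4 (step 8): P = [1, 2, 4] / [3, 5, 6] / [7, 9];  Q = [1, 3, 4] / [2, 5, 7] / [6, 8]
  Insert 8 (step 9): P = [1, 2, 4, 8] / [3, 5, 6] / [7, 9];  Q = [1, 3, 4, 9] / [2, 5, 7] / [6, 8]
Final shape: (4, 3, 2).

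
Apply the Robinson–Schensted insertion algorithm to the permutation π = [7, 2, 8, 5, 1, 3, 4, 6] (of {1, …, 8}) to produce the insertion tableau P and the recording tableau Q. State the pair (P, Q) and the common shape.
P = [1, 3, 4, 6] / [2, 5] / [7, 8];  Q = [1, 3, 7, 8] / [2, 4] / [5, 6];  common shape = (4, 2, 2)

Row-insert the values π_1, π_2, … into P one at a time, bumping the leftmost entry strictly greater than the inserted value down to the next row. The recording tableau Q records, in position (i, j), the step at which that cell was added to P.
  Insert 7 (step 1): P = [7];  Q = [1]
  Insert 2 (step 2): P = [2] / [7];  Q = [1] / [2]
  Insert 8 (step 3): P = [2, 8] / [7];  Q = [1, 3] / [2]
  Insert 5 (step 4): P = [2, 5] / [7, 8];  Q = [1, 3] / [2, 4]
  Insert 1 (step 5): P = [1, 5] / [2, 8] / [7];  Q = [1, 3] / [2, 4] / [5]
  Insert 3 (step 6): P = [1, 3] / [2, 5] / [7, 8];  Q = [1, 3] / [2, 4] / [5, 6]
  Insert 4 (step 7): P = [1, 3, 4] / [2, 5] / [7, 8];  Q = [1, 3, 7] / [2, 4] / [5, 6]
  Insert 6 (step 8): P = [1, 3, 4, 6] / [2, 5] / [7, 8];  Q = [1, 3, 7, 8] / [2, 4] / [5, 6]
Final shape: (4, 2, 2).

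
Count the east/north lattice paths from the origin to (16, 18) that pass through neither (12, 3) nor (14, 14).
Number of paths = 1600981200

Inclusion–exclusion. Total paths: C(34, 16) = 2203961430. Through P₁: C(15, 12)·C(19, 4) = 1763580. Through P₂: C(28, 14)·C(6, 2) = 601749000. Since P₁ is strictly southwest of P₂, a monotone path through both must visit P₁ then P₂; paths through both = C(15, 12)·C(13, 2)·C(6, 2) = 532350. Avoid both = 2203961430 − 1763580 − 601749000 + 532350 = 1600981200.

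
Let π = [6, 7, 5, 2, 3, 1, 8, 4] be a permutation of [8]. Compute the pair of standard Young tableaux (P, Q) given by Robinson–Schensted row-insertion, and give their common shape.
P = [1, 3, 4] / [2, 7, 8] / [5] / [6];  Q = [1, 2, 7] / [3, 5, 8] / [4] / [6];  common shape = (3, 3, 1, 1)

Row-insert the values π_1, π_2, … into P one at a time, bumping the leftmost entry strictly greater than the inserted value down to the next row. The recording tableau Q records, in position (i, j), the step at which that cell was added to P.
  Insert 6 (step 1): P = [6];  Q = [1]
  Insert 7 (step 2): P = [6, 7];  Q = [1, 2]
  Insert 5 (step 3): P = [5, 7] / [6];  Q = [1, 2] / [3]
  Insert 2 (step 4): P = [2, 7] / [5] / [6];  Q = [1, 2] / [3] / [4]
  Insert 3 (step 5): P = [2, 3] / [5, 7] / [6];  Q = [1, 2] / [3, 5] / [4]
  Insert 1 (step 6): P = [1, 3] / [2, 7] / [5] / [6];  Q = [1, 2] / [3, 5] / [4] / [6]
  Insert 8 (step 7): P = [1, 3, 8] / [2, 7] / [5] / [6];  Q = [1, 2, 7] / [3, 5] / [4] / [6]
  Insert 4 (step 8): P = [1, 3, 4] / [2, 7, 8] / [5] / [6];  Q = [1, 2, 7] / [3, 5, 8] / [4] / [6]
Final shape: (3, 3, 1, 1).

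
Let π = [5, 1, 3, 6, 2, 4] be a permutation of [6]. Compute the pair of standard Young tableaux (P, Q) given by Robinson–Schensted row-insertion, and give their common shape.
P = [1, 2, 4] / [3, 6] / [5];  Q = [1, 3, 4] / [2, 6] / [5];  common shape = (3, 2, 1)

Row-insert the values π_1, π_2, … into P one at a time, bumping the leftmost entry strictly greater than the inserted value down to the next row. The recording tableau Q records, in position (i, j), the step at which that cell was added to P.
  Insert 5 (step 1): P = [5];  Q = [1]
  Insert 1 (step 2): P = [1] / [5];  Q = [1] / [2]
  Insert 3 (step 3): P = [1, 3] / [5];  Q = [1, 3] / [2]
  Insert 6 (step 4): P = [1, 3, 6] / [5];  Q = [1, 3, 4] / [2]
  Insert 2 (step 5): P = [1, 2, 6] / [3] / [5];  Q = [1, 3, 4] / [2] / [5]
  Insert 4 (step 6): P = [1, 2, 4] / [3, 6] / [5];  Q = [1, 3, 4] / [2, 6] / [5]
Final shape: (3, 2, 1).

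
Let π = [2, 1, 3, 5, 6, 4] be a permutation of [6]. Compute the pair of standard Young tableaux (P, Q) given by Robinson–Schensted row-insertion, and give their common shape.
P = [1, 3, 4, 6] / [2, 5];  Q = [1, 3, 4, 5] / [2, 6];  common shape = (4, 2)

Row-insert the values π_1, π_2, … into P one at a time, bumping the leftmost entry strictly greater than the inserted value down to the next row. The recording tableau Q records, in position (i, j), the step at which that cell was added to P.
  Insert 2 (step 1): P = [2];  Q = [1]
  Insert 1 (step 2): P = [1] / [2];  Q = [1] / [2]
  Insert 3 (step 3): P = [1, 3] / [2];  Q = [1, 3] / [2]
  Insert 5 (step 4): P = [1, 3, 5] / [2];  Q = [1, 3, 4] / [2]
  Insert 6 (step 5): P = [1, 3, 5, 6] / [2];  Q = [1, 3, 4, 5] / [2]
  Insert 4 (step 6): P = [1, 3, 4, 6] / [2, 5];  Q = [1, 3, 4, 5] / [2, 6]
Final shape: (4, 2).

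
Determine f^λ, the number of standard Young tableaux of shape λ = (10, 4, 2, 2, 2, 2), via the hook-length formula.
# SYT of shape (10, 4, 2, 2, 2, 2) = 320089770

Hook-length formula: f^λ = n! / Π hook(c), product over all cells c of the Young diagram. For λ = (10, 4, 2, 2, 2, 2), n = 22 boxes. Hook lengths by row (left-to-right, top-to-bottom): [15, 14, 9, 8, 6, 5, 4, 3, 2, 1]; [8, 7, 2, 1]; [5, 4]; [4, 3]; [3, 2]; [2, 1]. Product of hooks = 3511517184000. So f^λ = 22! / 3511517184000 = 1124000727777607680000 / 3511517184000 = 320089770.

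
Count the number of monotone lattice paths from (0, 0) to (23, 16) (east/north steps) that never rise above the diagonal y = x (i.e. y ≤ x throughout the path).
Number of paths = 12570420330

By the reflection principle (André's argument), the number of monotone paths to (23, 16) with n ≤ m that never go above y = x is C(39, 23) − C(39, 24) = 37711260990 − 25140840660 = 12570420330.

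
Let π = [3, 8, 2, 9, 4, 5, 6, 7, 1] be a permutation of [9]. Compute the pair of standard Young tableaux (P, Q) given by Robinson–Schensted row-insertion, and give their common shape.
P = [1, 4, 5, 6, 7] / [2, 8, 9] / [3];  Q = [1, 2, 4, 7, 8] / [3, 5, 6] / [9];  common shape = (5, 3, 1)

Row-insert the values π_1, π_2, … into P one at a time, bumping the leftmost entry strictly greater than the inserted value down to the next row. The recording tableau Q records, in position (i, j), the step at which that cell was added to P.
  Insert 3 (step 1): P = [3];  Q = [1]
  Insert 8 (step 2): P = [3, 8];  Q = [1, 2]
  Insert 2 (step 3): P = [2, 8] / [3];  Q = [1, 2] / [3]
  Insert 9 (step 4): P = [2, 8, 9] / [3];  Q = [1, 2, 4] / [3]
  Insert 4 (step 5): P = [2, 4, 9] / [3, 8];  Q = [1, 2, 4] / [3, 5]
  Insert 5 (step 6): P = [2, 4, 5] / [3, 8, 9];  Q = [1, 2, 4] / [3, 5, 6]
  Insert 6 (step 7): P = [2, 4, 5, 6] / [3, 8, 9];  Q = [1, 2, 4, 7] / [3, 5, 6]
  Insert 7 (step 8): P = [2, 4, 5, 6, 7] / [3, 8, 9];  Q = [1, 2, 4, 7, 8] / [3, 5, 6]
  Insert 1 (step 9): P = [1, 4, 5, 6, 7] / [2, 8, 9] / [3];  Q = [1, 2, 4, 7, 8] / [3, 5, 6] / [9]
Final shape: (5, 3, 1).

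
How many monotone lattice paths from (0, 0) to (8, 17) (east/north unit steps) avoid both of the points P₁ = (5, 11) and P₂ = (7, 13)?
Number of paths = 458103

Inclusion–exclusion. Total paths: C(25, 8) = 1081575. Through P₁: C(16, 5)·C(9, 3) = 366912. Through P₂: C(20, 7)·C(5, 1) = 387600. Since P₁ is strictly southwest of P₂, a monotone path through both must visit P₁ then P₂; paths through both = C(16, 5)·C(4, 2)·C(5, 1) = 131040. Avoid both = 1081575 − 366912 − 387600 + 131040 = 458103.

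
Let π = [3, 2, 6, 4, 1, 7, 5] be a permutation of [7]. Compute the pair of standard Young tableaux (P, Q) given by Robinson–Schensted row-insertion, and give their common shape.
P = [1, 4, 5] / [2, 6, 7] / [3];  Q = [1, 3, 6] / [2, 4, 7] / [5];  common shape = (3, 3, 1)

Row-insert the values π_1, π_2, … into P one at a time, bumping the leftmost entry strictly greater than the inserted value down to the next row. The recording tableau Q records, in position (i, j), the step at which that cell was added to P.
  Insert 3 (step 1): P = [3];  Q = [1]
  Insert 2 (step 2): P = [2] / [3];  Q = [1] / [2]
  Insert 6 (step 3): P = [2, 6] / [3];  Q = [1, 3] / [2]
  Insert 4 (step 4): P = [2, 4] / [3, 6];  Q = [1, 3] / [2, 4]
  Insert 1 (step 5): P = [1, 4] / [2, 6] / [3];  Q = [1, 3] / [2, 4] / [5]
  Insert 7 (step 6): P = [1, 4, 7] / [2, 6] / [3];  Q = [1, 3, 6] / [2, 4] / [5]
  Insert 5 (step 7): P = [1, 4, 5] / [2, 6, 7] / [3];  Q = [1, 3, 6] / [2, 4, 7] / [5]
Final shape: (3, 3, 1).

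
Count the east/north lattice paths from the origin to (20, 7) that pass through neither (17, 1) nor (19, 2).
Number of paths = 885582

Inclusion–exclusion. Total paths: C(27, 20) = 888030. Through P₁: C(18, 17)·C(9, 3) = 1512. Through P₂: C(21, 19)·C(6, 1) = 1260. Since P₁ is strictly southwest of P₂, a monotone path through both must visit P₁ then P₂; paths through both = C(18, 17)·C(3, 2)·C(6, 1) = 324. Avoid both = 888030 − 1512 − 1260 + 324 = 885582.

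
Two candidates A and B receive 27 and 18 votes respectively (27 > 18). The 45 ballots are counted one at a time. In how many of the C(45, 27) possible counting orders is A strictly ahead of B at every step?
Strict-lead orderings = 343176898988

Total orderings of the 45 votes with 27 for A: C(45, 27) = 1715884494940. By the Bertrand ballot formula (Cycle Lemma / reflection principle), the number of orderings in which A is strictly ahead of B throughout is (p − q)/(p + q) · C(p + q, p) = (27 − 18)/(27 + 18) · 1715884494940 = 343176898988.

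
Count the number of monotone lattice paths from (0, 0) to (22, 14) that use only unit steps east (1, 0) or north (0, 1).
Number of paths = 3796297200

A monotone lattice path from (0, 0) to (22, 14) consists of 22 east steps and 14 north steps in some order, so it is determined by which 22 of the 36 steps are east. The count is C(36, 22) = 3796297200.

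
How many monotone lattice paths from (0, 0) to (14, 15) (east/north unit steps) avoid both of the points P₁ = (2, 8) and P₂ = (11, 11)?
Number of paths = 50947680

Inclusion–exclusion. Total paths: C(29, 14) = 77558760. Through P₁: C(10, 2)·C(19, 12) = 2267460. Through P₂: C(22, 11)·C(7, 3) = 24690120. Since P₁ is strictly southwest of P₂, a monotone path through both must visit P₁ then P₂; paths through both = C(10, 2)·C(12, 9)·C(7, 3) = 346500. Avoid both = 77558760 − 2267460 − 24690120 + 346500 = 50947680.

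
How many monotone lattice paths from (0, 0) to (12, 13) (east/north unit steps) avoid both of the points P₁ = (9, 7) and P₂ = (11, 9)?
Number of paths = 3742740

Inclusion–exclusion. Total paths: C(25, 12) = 5200300. Through P₁: C(16, 9)·C(9, 3) = 960960. Through P₂: C(20, 11)·C(5, 1) = 839800. Since P₁ is strictly southwest of P₂, a monotone path through both must visit P₁ then P₂; paths through both = C(16, 9)·C(4, 2)·C(5, 1) = 343200. Avoid both = 5200300 − 960960 − 839800 + 343200 = 3742740.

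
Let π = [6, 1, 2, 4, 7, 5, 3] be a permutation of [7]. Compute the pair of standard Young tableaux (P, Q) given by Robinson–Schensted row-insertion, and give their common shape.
P = [1, 2, 3, 5] / [4, 7] / [6];  Q = [1, 3, 4, 5] / [2, 6] / [7];  common shape = (4, 2, 1)

Row-insert the values π_1, π_2, … into P one at a time, bumping the leftmost entry strictly greater than the inserted value down to the next row. The recording tableau Q records, in position (i, j), the step at which that cell was added to P.
  Insert 6 (step 1): P = [6];  Q = [1]
  Insert 1 (step 2): P = [1] / [6];  Q = [1] / [2]
  Insert 2 (step 3): P = [1, 2] / [6];  Q = [1, 3] / [2]
  Insert 4 (step 4): P = [1, 2, 4] / [6];  Q = [1, 3, 4] / [2]
  Insert 7 (step 5): P = [1, 2, 4, 7] / [6];  Q = [1, 3, 4, 5] / [2]
  Insert 5 (step 6): P = [1, 2, 4, 5] / [6, 7];  Q = [1, 3, 4, 5] / [2, 6]
  Insert 3 (step 7): P = [1, 2, 3, 5] / [4, 7] / [6];  Q = [1, 3, 4, 5] / [2, 6] / [7]
Final shape: (4, 2, 1).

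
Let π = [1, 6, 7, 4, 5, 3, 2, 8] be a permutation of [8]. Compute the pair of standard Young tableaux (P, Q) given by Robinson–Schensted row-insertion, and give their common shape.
P = [1, 2, 5, 8] / [3, 7] / [4] / [6];  Q = [1, 2, 3, 8] / [4, 5] / [6] / [7];  common shape = (4, 2, 1, 1)

Row-insert the values π_1, π_2, … into P one at a time, bumping the leftmost entry strictly greater than the inserted value down to the next row. The recording tableau Q records, in position (i, j), the step at which that cell was added to P.
  Insert 1 (step 1): P = [1];  Q = [1]
  Insert 6 (step 2): P = [1, 6];  Q = [1, 2]
  Insert 7 (step 3): P = [1, 6, 7];  Q = [1, 2, 3]
  Insert 4 (step 4): P = [1, 4, 7] / [6];  Q = [1, 2, 3] / [4]
  Insert 5 (step 5): P = [1, 4, 5] / [6, 7];  Q = [1, 2, 3] / [4, 5]
  Insert 3 (step 6): P = [1, 3, 5] / [4, 7] / [6];  Q = [1, 2, 3] / [4, 5] / [6]
  Insert 2 (step 7): P = [1, 2, 5] / [3, 7] / [4] / [6];  Q = [1, 2, 3] / [4, 5] / [6] / [7]
  Insert 8 (step 8): P = [1, 2, 5, 8] / [3, 7] / [4] / [6];  Q = [1, 2, 3, 8] / [4, 5] / [6] / [7]
Final shape: (4, 2, 1, 1).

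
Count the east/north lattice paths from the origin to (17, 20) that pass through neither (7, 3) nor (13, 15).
Number of paths = 10455990030

Inclusion–exclusion. Total paths: C(37, 17) = 15905368710. Through P₁: C(10, 7)·C(27, 10) = 1012354200. Through P₂: C(28, 13)·C(9, 4) = 4717712160. Since P₁ is strictly southwest of P₂, a monotone path through both must visit P₁ then P₂; paths through both = C(10, 7)·C(18, 6)·C(9, 4) = 280687680. Avoid both = 15905368710 − 1012354200 − 4717712160 + 280687680 = 10455990030.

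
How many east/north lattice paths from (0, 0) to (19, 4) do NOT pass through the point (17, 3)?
Number of paths = 5435

Total paths from (0, 0) to (19, 4): C(23, 19) = 8855. Paths through (17, 3): (paths (0, 0) → (17, 3)) × (paths (17, 3) → (19, 4)) = C(20, 17) · C(3, 2) = 1140 · 3 = 3420. Avoidance count = 8855 − 3420 = 5435.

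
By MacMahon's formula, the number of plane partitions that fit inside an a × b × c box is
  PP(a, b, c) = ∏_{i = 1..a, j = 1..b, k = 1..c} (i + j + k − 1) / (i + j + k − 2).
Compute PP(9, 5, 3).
PP(9, 5, 3) = 208416208

Evaluate the triple product over i = 1..9, j = 1..5, k = 1..3. The factors are (2/1) · (3/2) · (4/3) · (3/2) · (4/3) · (5/4) · (4/3) · (5/4) · … (135 factors total). The numerators and denominators telescope so the product is an integer; carrying out the multiplication exactly gives PP(9, 5, 3) = 208416208.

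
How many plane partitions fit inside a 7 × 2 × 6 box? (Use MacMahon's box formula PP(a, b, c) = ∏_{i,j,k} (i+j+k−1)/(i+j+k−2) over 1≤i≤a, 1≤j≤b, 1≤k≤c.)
PP(7, 2, 6) = 736164

Evaluate the triple product over i = 1..7, j = 1..2, k = 1..6. The factors are (2/1) · (3/2) · (4/3) · (5/4) · (6/5) · (7/6) · (3/2) · (4/3) · … (84 factors total). The numerators and denominators telescope so the product is an integer; carrying out the multiplication exactly gives PP(7, 2, 6) = 736164.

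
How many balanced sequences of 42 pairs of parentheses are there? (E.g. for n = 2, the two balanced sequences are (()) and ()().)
C_42 = 39044429911904443959240

These balanced parentheses are counted by the Catalan number C_n = (1/(n + 1)) · C(2n, n). For n = 42: C_42 = (1/43) · C(84, 42) = 1678910486211891090247320/43 = 39044429911904443959240.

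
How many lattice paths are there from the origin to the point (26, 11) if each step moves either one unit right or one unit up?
Number of paths = 854992152

A monotone lattice path from (0, 0) to (26, 11) consists of 26 east steps and 11 north steps in some order, so it is determined by which 26 of the 37 steps are east. The count is C(37, 26) = 854992152.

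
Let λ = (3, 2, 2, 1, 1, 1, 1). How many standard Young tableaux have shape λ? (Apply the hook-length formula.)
# SYT of shape (3, 2, 2, 1, 1, 1, 1) = 550

Hook-length formula: f^λ = n! / Π hook(c), product over all cells c of the Young diagram. For λ = (3, 2, 2, 1, 1, 1, 1), n = 11 boxes. Hook lengths by row (left-to-right, top-to-bottom): [9, 4, 1]; [7, 2]; [6, 1]; [4]; [3]; [2]; [1]. Product of hooks = 72576. So f^λ = 11! / 72576 = 39916800 / 72576 = 550.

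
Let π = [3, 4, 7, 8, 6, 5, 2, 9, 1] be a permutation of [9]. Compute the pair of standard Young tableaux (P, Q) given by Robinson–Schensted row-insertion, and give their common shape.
P = [1, 4, 5, 8, 9] / [2] / [3] / [6] / [7];  Q = [1, 2, 3, 4, 8] / [5] / [6] / [7] / [9];  common shape = (5, 1, 1, 1, 1)

Row-insert the values π_1, π_2, … into P one at a time, bumping the leftmost entry strictly greater than the inserted value down to the next row. The recording tableau Q records, in position (i, j), the step at which that cell was added to P.
  Insert 3 (step 1): P = [3];  Q = [1]
  Insert 4 (step 2): P = [3, 4];  Q = [1, 2]
  Insert 7 (step 3): P = [3, 4, 7];  Q = [1, 2, 3]
  Insert 8 (step 4): P = [3, 4, 7, 8];  Q = [1, 2, 3, 4]
  Insert 6 (step 5): P = [3, 4, 6, 8] / [7];  Q = [1, 2, 3, 4] / [5]
  Insert 5 (step 6): P = [3, 4, 5, 8] / [6] / [7];  Q = [1, 2, 3, 4] / [5] / [6]
  Insert 2 (step 7): P = [2, 4, 5, 8] / [3] / [6] / [7];  Q = [1, 2, 3, 4] / [5] / [6] / [7]
  Insert 9 (step 8): P = [2, 4, 5, 8, 9] / [3] / [6] / [7];  Q = [1, 2, 3, 4, 8] / [5] / [6] / [7]
  Insert 1 (step 9): P = [1, 4, 5, 8, 9] / [2] / [3] / [6] / [7];  Q = [1, 2, 3, 4, 8] / [5] / [6] / [7] / [9]
Final shape: (5, 1, 1, 1, 1).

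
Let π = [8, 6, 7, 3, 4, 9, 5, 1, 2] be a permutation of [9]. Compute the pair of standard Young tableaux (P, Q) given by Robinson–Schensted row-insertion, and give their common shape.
P = [1, 2, 5] / [3, 4, 9] / [6, 7] / [8];  Q = [1, 3, 6] / [2, 5, 7] / [4, 9] / [8];  common shape = (3, 3, 2, 1)

Row-insert the values π_1, π_2, … into P one at a time, bumping the leftmost entry strictly greater than the inserted value down to the next row. The recording tableau Q records, in position (i, j), the step at which that cell was added to P.
  Insert 8 (step 1): P = [8];  Q = [1]
  Insert 6 (step 2): P = [6] / [8];  Q = [1] / [2]
  Insert 7 (step 3): P = [6, 7] / [8];  Q = [1, 3] / [2]
  Insert 3 (step 4): P = [3, 7] / [6] / [8];  Q = [1, 3] / [2] / [4]
  Insert 4 (step 5): P = [3, 4] / [6, 7] / [8];  Q = [1, 3] / [2, 5] / [4]
  Insert 9 (step 6): P = [3, 4, 9] / [6, 7] / [8];  Q = [1, 3, 6] / [2, 5] / [4]
  Insert 5 (step 7): P = [3, 4, 5] / [6, 7, 9] / [8];  Q = [1, 3, 6] / [2, 5, 7] / [4]
  Insert 1 (step 8): P = [1, 4, 5] / [3, 7, 9] / [6] / [8];  Q = [1, 3, 6] / [2, 5, 7] / [4] / [8]
  Insert 2 (step 9): P = [1, 2, 5] / [3, 4, 9] / [6, 7] / [8];  Q = [1, 3, 6] / [2, 5, 7] / [4, 9] / [8]
Final shape: (3, 3, 2, 1).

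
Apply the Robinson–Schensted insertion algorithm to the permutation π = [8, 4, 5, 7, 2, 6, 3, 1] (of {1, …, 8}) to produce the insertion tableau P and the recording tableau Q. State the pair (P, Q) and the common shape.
P = [1, 3, 6] / [2, 5] / [4] / [7] / [8];  Q = [1, 3, 4] / [2, 6] / [5] / [7] / [8];  common shape = (3, 2, 1, 1, 1)

Row-insert the values π_1, π_2, … into P one at a time, bumping the leftmost entry strictly greater than the inserted value down to the next row. The recording tableau Q records, in position (i, j), the step at which that cell was added to P.
  Insert 8 (step 1): P = [8];  Q = [1]
  Insert 4 (step 2): P = [4] / [8];  Q = [1] / [2]
  Insert 5 (step 3): P = [4, 5] / [8];  Q = [1, 3] / [2]
  Insert 7 (step 4): P = [4, 5, 7] / [8];  Q = [1, 3, 4] / [2]
  Insert 2 (step 5): P = [2, 5, 7] / [4] / [8];  Q = [1, 3, 4] / [2] / [5]
  Insert 6 (step 6): P = [2, 5, 6] / [4, 7] / [8];  Q = [1, 3, 4] / [2, 6] / [5]
  Insert 3 (step 7): P = [2, 3, 6] / [4, 5] / [7] / [8];  Q = [1, 3, 4] / [2, 6] / [5] / [7]
  Insert 1 (step 8): P = [1, 3, 6] / [2, 5] / [4] / [7] / [8];  Q = [1, 3, 4] / [2, 6] / [5] / [7] / [8]
Final shape: (3, 2, 1, 1, 1).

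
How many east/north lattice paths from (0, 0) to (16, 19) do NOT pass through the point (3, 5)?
Number of paths = 2936664150

Total paths from (0, 0) to (16, 19): C(35, 16) = 4059928950. Paths through (3, 5): (paths (0, 0) → (3, 5)) × (paths (3, 5) → (16, 19)) = C(8, 3) · C(27, 13) = 56 · 20058300 = 1123264800. Avoidance count = 4059928950 − 1123264800 = 2936664150.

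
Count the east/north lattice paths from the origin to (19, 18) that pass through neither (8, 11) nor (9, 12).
Number of paths = 14124040204

Inclusion–exclusion. Total paths: C(37, 19) = 17672631900. Through P₁: C(19, 8)·C(18, 11) = 2405321568. Through P₂: C(21, 9)·C(16, 10) = 2353791440. Since P₁ is strictly southwest of P₂, a monotone path through both must visit P₁ then P₂; paths through both = C(19, 8)·C(2, 1)·C(16, 10) = 1210521312. Avoid both = 17672631900 − 2405321568 − 2353791440 + 1210521312 = 14124040204.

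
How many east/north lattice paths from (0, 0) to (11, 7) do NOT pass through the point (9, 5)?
Number of paths = 19812

Total paths from (0, 0) to (11, 7): C(18, 11) = 31824. Paths through (9, 5): (paths (0, 0) → (9, 5)) × (paths (9, 5) → (11, 7)) = C(14, 9) · C(4, 2) = 2002 · 6 = 12012. Avoidance count = 31824 − 12012 = 19812.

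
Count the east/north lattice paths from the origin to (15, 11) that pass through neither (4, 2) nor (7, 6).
Number of paths = 3673943

Inclusion–exclusion. Total paths: C(26, 15) = 7726160. Through P₁: C(6, 4)·C(20, 11) = 2519400. Through P₂: C(13, 7)·C(13, 8) = 2208492. Since P₁ is strictly southwest of P₂, a monotone path through both must visit P₁ then P₂; paths through both = C(6, 4)·C(7, 3)·C(13, 8) = 675675. Avoid both = 7726160 − 2519400 − 2208492 + 675675 = 3673943.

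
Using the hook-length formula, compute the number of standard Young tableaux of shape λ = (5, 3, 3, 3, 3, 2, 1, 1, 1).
# SYT of shape (5, 3, 3, 3, 3, 2, 1, 1, 1) = 525275520

Hook-length formula: f^λ = n! / Π hook(c), product over all cells c of the Young diagram. For λ = (5, 3, 3, 3, 3, 2, 1, 1, 1), n = 22 boxes. Hook lengths by row (left-to-right, top-to-bottom): [13, 9, 7, 2, 1]; [10, 6, 4]; [9, 5, 3]; [8, 4, 2]; [7, 3, 1]; [5, 1]; [3]; [2]; [1]. Product of hooks = 2139830784000. So f^λ = 22! / 2139830784000 = 1124000727777607680000 / 2139830784000 = 525275520.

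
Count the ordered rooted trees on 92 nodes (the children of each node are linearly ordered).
C_91 = 3935312233584004685417853572763349509774031680023800

These ordered rooted trees are counted by the Catalan number C_n = (1/(n + 1)) · C(2n, n). For n = 91: C_91 = (1/92) · C(182, 91) = 362048725489728431058442528694228154899210914562189600/92 = 3935312233584004685417853572763349509774031680023800.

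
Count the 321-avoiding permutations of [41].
C_41 = 10113918591637898134020

These 321-avoiding permutations are counted by the Catalan number C_n = (1/(n + 1)) · C(2n, n). For n = 41: C_41 = (1/42) · C(82, 41) = 424784580848791721628840/42 = 10113918591637898134020.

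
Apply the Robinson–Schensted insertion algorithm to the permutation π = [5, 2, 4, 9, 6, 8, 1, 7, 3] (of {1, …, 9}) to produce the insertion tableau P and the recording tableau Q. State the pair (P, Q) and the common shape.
P = [1, 3, 6, 7] / [2, 4] / [5, 8] / [9];  Q = [1, 3, 4, 6] / [2, 5] / [7, 8] / [9];  common shape = (4, 2, 2, 1)

Row-insert the values π_1, π_2, … into P one at a time, bumping the leftmost entry strictly greater than the inserted value down to the next row. The recording tableau Q records, in position (i, j), the step at which that cell was added to P.
  Insert 5 (step 1): P = [5];  Q = [1]
  Insert 2 (step 2): P = [2] / [5];  Q = [1] / [2]
  Insert 4 (step 3): P = [2, 4] / [5];  Q = [1, 3] / [2]
  Insert 9 (step 4): P = [2, 4, 9] / [5];  Q = [1, 3, 4] / [2]
  Insert 6 (step 5): P = [2, 4, 6] / [5, 9];  Q = [1, 3, 4] / [2, 5]
  Insert 8 (step 6): P = [2, 4, 6, 8] / [5, 9];  Q = [1, 3, 4, 6] / [2, 5]
  Insert 1 (step 7): P = [1, 4, 6, 8] / [2, 9] / [5];  Q = [1, 3, 4, 6] / [2, 5] / [7]
  Insert 7 (step 8): P = [1, 4, 6, 7] / [2, 8] / [5, 9];  Q = [1, 3, 4, 6] / [2, 5] / [7, 8]
  Insert 3 (step 9): P = [1, 3, 6, 7] / [2, 4] / [5, 8] / [9];  Q = [1, 3, 4, 6] / [2, 5] / [7, 8] / [9]
Final shape: (4, 2, 2, 1).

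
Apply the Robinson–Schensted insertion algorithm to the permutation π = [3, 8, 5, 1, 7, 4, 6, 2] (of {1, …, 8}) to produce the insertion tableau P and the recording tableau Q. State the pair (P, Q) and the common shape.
P = [1, 2, 6] / [3, 4, 7] / [5] / [8];  Q = [1, 2, 5] / [3, 6, 7] / [4] / [8];  common shape = (3, 3, 1, 1)

Row-insert the values π_1, π_2, … into P one at a time, bumping the leftmost entry strictly greater than the inserted value down to the next row. The recording tableau Q records, in position (i, j), the step at which that cell was added to P.
  Insert 3 (step 1): P = [3];  Q = [1]
  Insert 8 (step 2): P = [3, 8];  Q = [1, 2]
  Insert 5 (step 3): P = [3, 5] / [8];  Q = [1, 2] / [3]
  Insert 1 (step 4): P = [1, 5] / [3] / [8];  Q = [1, 2] / [3] / [4]
  Insert 7 (step 5): P = [1, 5, 7] / [3] / [8];  Q = [1, 2, 5] / [3] / [4]
  Insert 4 (step 6): P = [1, 4, 7] / [3, 5] / [8];  Q = [1, 2, 5] / [3, 6] / [4]
  Insert 6 (step 7): P = [1, 4, 6] / [3, 5, 7] / [8];  Q = [1, 2, 5] / [3, 6, 7] / [4]
  Insert 2 (step 8): P = [1, 2, 6] / [3, 4, 7] / [5] / [8];  Q = [1, 2, 5] / [3, 6, 7] / [4] / [8]
Final shape: (3, 3, 1, 1).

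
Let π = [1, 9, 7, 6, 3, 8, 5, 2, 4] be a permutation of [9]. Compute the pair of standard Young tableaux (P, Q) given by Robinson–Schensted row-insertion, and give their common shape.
P = [1, 2, 4] / [3, 5] / [6, 8] / [7] / [9];  Q = [1, 2, 6] / [3, 7] / [4, 9] / [5] / [8];  common shape = (3, 2, 2, 1, 1)

Row-insert the values π_1, π_2, … into P one at a time, bumping the leftmost entry strictly greater than the inserted value down to the next row. The recording tableau Q records, in position (i, j), the step at which that cell was added to P.
  Insert 1 (step 1): P = [1];  Q = [1]
  Insert 9 (step 2): P = [1, 9];  Q = [1, 2]
  Insert 7 (step 3): P = [1, 7] / [9];  Q = [1, 2] / [3]
  Insert 6 (step 4): P = [1, 6] / [7] / [9];  Q = [1, 2] / [3] / [4]
  Insert 3 (step 5): P = [1, 3] / [6] / [7] / [9];  Q = [1, 2] / [3] / [4] / [5]
  Insert 8 (step 6): P = [1, 3, 8] / [6] / [7] / [9];  Q = [1, 2, 6] / [3] / [4] / [5]
  Insert 5 (step 7): P = [1, 3, 5] / [6, 8] / [7] / [9];  Q = [1, 2, 6] / [3, 7] / [4] / [5]
  Insert 2 (step 8): P = [1, 2, 5] / [3, 8] / [6] / [7] / [9];  Q = [1, 2, 6] / [3, 7] / [4] / [5] / [8]
  Insert 4 (step 9): P = [1, 2, 4] / [3, 5] / [6, 8] / [7] / [9];  Q = [1, 2, 6] / [3, 7] / [4, 9] / [5] / [8]
Final shape: (3, 2, 2, 1, 1).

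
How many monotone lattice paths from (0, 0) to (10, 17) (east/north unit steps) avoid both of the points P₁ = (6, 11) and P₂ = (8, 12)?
Number of paths = 3971643

Inclusion–exclusion. Total paths: C(27, 10) = 8436285. Through P₁: C(17, 6)·C(10, 4) = 2598960. Through P₂: C(20, 8)·C(7, 2) = 2645370. Since P₁ is strictly southwest of P₂, a monotone path through both must visit P₁ then P₂; paths through both = C(17, 6)·C(3, 2)·C(7, 2) = 779688. Avoid both = 8436285 − 2598960 − 2645370 + 779688 = 3971643.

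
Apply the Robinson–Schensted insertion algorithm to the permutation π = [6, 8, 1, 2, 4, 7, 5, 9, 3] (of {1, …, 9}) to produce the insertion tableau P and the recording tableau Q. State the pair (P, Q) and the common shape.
P = [1, 2, 3, 5, 9] / [4, 7] / [6] / [8];  Q = [1, 2, 5, 6, 8] / [3, 4] / [7] / [9];  common shape = (5, 2, 1, 1)

Row-insert the values π_1, π_2, … into P one at a time, bumping the leftmost entry strictly greater than the inserted value down to the next row. The recording tableau Q records, in position (i, j), the step at which that cell was added to P.
  Insert 6 (step 1): P = [6];  Q = [1]
  Insert 8 (step 2): P = [6, 8];  Q = [1, 2]
  Insert 1 (step 3): P = [1, 8] / [6];  Q = [1, 2] / [3]
  Insert 2 (step 4): P = [1, 2] / [6, 8];  Q = [1, 2] / [3, 4]
  Insert 4 (step 5): P = [1, 2, 4] / [6, 8];  Q = [1, 2, 5] / [3, 4]
  Insert 7 (step 6): P = [1, 2, 4, 7] / [6, 8];  Q = [1, 2, 5, 6] / [3, 4]
  Insert 5 (step 7): P = [1, 2, 4, 5] / [6, 7] / [8];  Q = [1, 2, 5, 6] / [3, 4] / [7]
  Insert 9 (step 8): P = [1, 2, 4, 5, 9] / [6, 7] / [8];  Q = [1, 2, 5, 6, 8] / [3, 4] / [7]
  Insert 3 (step 9): P = [1, 2, 3, 5, 9] / [4, 7] / [6] / [8];  Q = [1, 2, 5, 6, 8] / [3, 4] / [7] / [9]
Final shape: (5, 2, 1, 1).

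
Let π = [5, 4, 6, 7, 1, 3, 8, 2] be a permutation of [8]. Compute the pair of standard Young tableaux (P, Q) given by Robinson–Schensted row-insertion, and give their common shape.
P = [1, 2, 7, 8] / [3, 6] / [4] / [5];  Q = [1, 3, 4, 7] / [2, 6] / [5] / [8];  common shape = (4, 2, 1, 1)

Row-insert the values π_1, π_2, … into P one at a time, bumping the leftmost entry strictly greater than the inserted value down to the next row. The recording tableau Q records, in position (i, j), the step at which that cell was added to P.
  Insert 5 (step 1): P = [5];  Q = [1]
  Insert 4 (step 2): P = [4] / [5];  Q = [1] / [2]
  Insert 6 (step 3): P = [4, 6] / [5];  Q = [1, 3] / [2]
  Insert 7 (step 4): P = [4, 6, 7] / [5];  Q = [1, 3, 4] / [2]
  Insert 1 (step 5): P = [1, 6, 7] / [4] / [5];  Q = [1, 3, 4] / [2] / [5]
  Insert 3 (step 6): P = [1, 3, 7] / [4, 6] / [5];  Q = [1, 3, 4] / [2, 6] / [5]
  Insert 8 (step 7): P = [1, 3, 7, 8] / [4, 6] / [5];  Q = [1, 3, 4, 7] / [2, 6] / [5]
  Insert 2 (step 8): P = [1, 2, 7, 8] / [3, 6] / [4] / [5];  Q = [1, 3, 4, 7] / [2, 6] / [5] / [8]
Final shape: (4, 2, 1, 1).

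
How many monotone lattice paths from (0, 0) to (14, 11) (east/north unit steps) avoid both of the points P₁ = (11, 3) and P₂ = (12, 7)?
Number of paths = 3668820

Inclusion–exclusion. Total paths: C(25, 14) = 4457400. Through P₁: C(14, 11)·C(11, 3) = 60060. Through P₂: C(19, 12)·C(6, 2) = 755820. Since P₁ is strictly southwest of P₂, a monotone path through both must visit P₁ then P₂; paths through both = C(14, 11)·C(5, 1)·C(6, 2) = 27300. Avoid both = 4457400 − 60060 − 755820 + 27300 = 3668820.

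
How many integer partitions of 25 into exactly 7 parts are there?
p(25, 7 parts) = 248

Partitions of n into exactly k parts are in bijection with partitions of n − k into at most k parts (subtract 1 from each part). So p(25, exactly 7) = p(18, parts ≤ 7). Computing via the recurrence p(m, j) = p(m, j−1) + p(m−j, j) gives 248.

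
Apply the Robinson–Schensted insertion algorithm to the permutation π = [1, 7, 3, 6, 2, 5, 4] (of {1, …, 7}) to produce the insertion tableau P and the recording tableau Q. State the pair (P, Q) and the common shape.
P = [1, 2, 4] / [3, 5] / [6] / [7];  Q = [1, 2, 4] / [3, 6] / [5] / [7];  common shape = (3, 2, 1, 1)

Row-insert the values π_1, π_2, … into P one at a time, bumping the leftmost entry strictly greater than the inserted value down to the next row. The recording tableau Q records, in position (i, j), the step at which that cell was added to P.
  Insert 1 (step 1): P = [1];  Q = [1]
  Insert 7 (step 2): P = [1, 7];  Q = [1, 2]
  Insert 3 (step 3): P = [1, 3] / [7];  Q = [1, 2] / [3]
  Insert 6 (step 4): P = [1, 3, 6] / [7];  Q = [1, 2, 4] / [3]
  Insert 2 (step 5): P = [1, 2, 6] / [3] / [7];  Q = [1, 2, 4] / [3] / [5]
  Insert 5 (step 6): P = [1, 2, 5] / [3, 6] / [7];  Q = [1, 2, 4] / [3, 6] / [5]
  Insert 4 (step 7): P = [1, 2, 4] / [3, 5] / [6] / [7];  Q = [1, 2, 4] / [3, 6] / [5] / [7]
Final shape: (3, 2, 1, 1).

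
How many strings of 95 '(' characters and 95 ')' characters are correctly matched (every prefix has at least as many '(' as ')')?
C_95 = 944973797977428207852605870454939596837230758234904050

These balanced parentheses are counted by the Catalan number C_n = (1/(n + 1)) · C(2n, n). For n = 95: C_95 = (1/96) · C(190, 95) = 90717484605833107953850163563674201296374152790550788800/96 = 944973797977428207852605870454939596837230758234904050.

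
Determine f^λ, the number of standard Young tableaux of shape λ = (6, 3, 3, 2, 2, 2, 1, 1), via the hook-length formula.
# SYT of shape (6, 3, 3, 2, 2, 2, 1, 1) = 83566560

Hook-length formula: f^λ = n! / Π hook(c), product over all cells c of the Young diagram. For λ = (6, 3, 3, 2, 2, 2, 1, 1), n = 20 boxes. Hook lengths by row (left-to-right, top-to-bottom): [13, 10, 6, 3, 2, 1]; [9, 6, 2]; [8, 5, 1]; [6, 3]; [5, 2]; [4, 1]; [2]; [1]. Product of hooks = 29113344000. So f^λ = 20! / 29113344000 = 2432902008176640000 / 29113344000 = 83566560.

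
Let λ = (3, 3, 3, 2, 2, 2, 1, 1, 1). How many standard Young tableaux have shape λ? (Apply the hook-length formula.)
# SYT of shape (3, 3, 3, 2, 2, 2, 1, 1, 1) = 678912

Hook-length formula: f^λ = n! / Π hook(c), product over all cells c of the Young diagram. For λ = (3, 3, 3, 2, 2, 2, 1, 1, 1), n = 18 boxes. Hook lengths by row (left-to-right, top-to-bottom): [11, 7, 3]; [10, 6, 2]; [9, 5, 1]; [7, 3]; [6, 2]; [5, 1]; [3]; [2]; [1]. Product of hooks = 9430344000. So f^λ = 18! / 9430344000 = 6402373705728000 / 9430344000 = 678912.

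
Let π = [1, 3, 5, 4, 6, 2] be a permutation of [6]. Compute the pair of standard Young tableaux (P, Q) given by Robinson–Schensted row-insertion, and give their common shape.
P = [1, 2, 4, 6] / [3] / [5];  Q = [1, 2, 3, 5] / [4] / [6];  common shape = (4, 1, 1)

Row-insert the values π_1, π_2, … into P one at a time, bumping the leftmost entry strictly greater than the inserted value down to the next row. The recording tableau Q records, in position (i, j), the step at which that cell was added to P.
  Insert 1 (step 1): P = [1];  Q = [1]
  Insert 3 (step 2): P = [1, 3];  Q = [1, 2]
  Insert 5 (step 3): P = [1, 3, 5];  Q = [1, 2, 3]
  Insert 4 (step 4): P = [1, 3, 4] / [5];  Q = [1, 2, 3] / [4]
  Insert 6 (step 5): P = [1, 3, 4, 6] / [5];  Q = [1, 2, 3, 5] / [4]
  Insert 2 (step 6): P = [1, 2, 4, 6] / [3] / [5];  Q = [1, 2, 3, 5] / [4] / [6]
Final shape: (4, 1, 1).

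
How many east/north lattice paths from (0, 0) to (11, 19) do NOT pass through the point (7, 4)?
Number of paths = 53348220

Total paths from (0, 0) to (11, 19): C(30, 11) = 54627300. Paths through (7, 4): (paths (0, 0) → (7, 4)) × (paths (7, 4) → (11, 19)) = C(11, 7) · C(19, 4) = 330 · 3876 = 1279080. Avoidance count = 54627300 − 1279080 = 53348220.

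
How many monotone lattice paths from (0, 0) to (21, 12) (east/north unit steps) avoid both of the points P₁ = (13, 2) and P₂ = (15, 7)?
Number of paths = 272450112

Inclusion–exclusion. Total paths: C(33, 21) = 354817320. Through P₁: C(15, 13)·C(18, 8) = 4594590. Through P₂: C(22, 15)·C(11, 6) = 78791328. Since P₁ is strictly southwest of P₂, a monotone path through both must visit P₁ then P₂; paths through both = C(15, 13)·C(7, 2)·C(11, 6) = 1018710. Avoid both = 354817320 − 4594590 − 78791328 + 1018710 = 272450112.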